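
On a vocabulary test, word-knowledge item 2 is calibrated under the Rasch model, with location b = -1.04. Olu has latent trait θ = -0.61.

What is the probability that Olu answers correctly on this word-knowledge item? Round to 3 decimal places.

0.606

P(θ) = 1 / (1 + exp(−(θ − b)))
Exponent: (-0.61 − (-1.04)) = 0.4300
1/(1 + e^{-0.4300}) = 0.6059
P = 0.6059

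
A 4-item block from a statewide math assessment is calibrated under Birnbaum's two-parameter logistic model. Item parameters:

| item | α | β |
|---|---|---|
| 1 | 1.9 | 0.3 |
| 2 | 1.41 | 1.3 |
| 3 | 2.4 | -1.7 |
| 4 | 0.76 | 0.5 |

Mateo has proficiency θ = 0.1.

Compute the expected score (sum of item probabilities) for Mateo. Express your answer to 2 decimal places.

P(θ) = 1 / (1 + exp(−α(θ − β)))
P_1 = 1/(1+e^{0.3800}) = 0.4061
P_2 = 1/(1+e^{1.6920}) = 0.1555
P_3 = 1/(1+e^{-4.3200}) = 0.9869
P_4 = 1/(1+e^{0.3040}) = 0.4246
E[score] = 0.4061 + 0.1555 + 0.9869 + 0.4246 = 1.9731

1.97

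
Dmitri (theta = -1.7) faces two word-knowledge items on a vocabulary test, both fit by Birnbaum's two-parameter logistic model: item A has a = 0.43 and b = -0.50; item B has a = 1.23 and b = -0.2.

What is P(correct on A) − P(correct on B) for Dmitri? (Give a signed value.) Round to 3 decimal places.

0.237

P(theta) = 1 / (1 + exp(−a(theta − b)))
P_A = 0.3738
P_B = 0.1365
P_A − P_B = 0.2373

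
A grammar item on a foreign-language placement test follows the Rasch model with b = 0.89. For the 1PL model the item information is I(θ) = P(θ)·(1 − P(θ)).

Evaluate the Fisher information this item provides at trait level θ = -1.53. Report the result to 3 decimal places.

P = 1/(1+e^{2.4200}) = 0.0817
P(1−P) = 0.0817 × 0.9183 = 0.0750
I = P(1−P) = 0.07499

0.075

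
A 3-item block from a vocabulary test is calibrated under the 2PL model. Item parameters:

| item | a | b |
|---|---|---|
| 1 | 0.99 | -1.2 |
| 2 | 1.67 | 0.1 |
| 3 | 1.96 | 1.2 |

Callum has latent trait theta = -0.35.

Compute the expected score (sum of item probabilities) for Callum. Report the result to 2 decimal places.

1.07

P(theta) = 1 / (1 + exp(−a(theta − b)))
P_1 = 1/(1+e^{-0.8415}) = 0.6988
P_2 = 1/(1+e^{0.7515}) = 0.3205
P_3 = 1/(1+e^{3.0380}) = 0.0457
E[score] = 0.6988 + 0.3205 + 0.0457 = 1.0650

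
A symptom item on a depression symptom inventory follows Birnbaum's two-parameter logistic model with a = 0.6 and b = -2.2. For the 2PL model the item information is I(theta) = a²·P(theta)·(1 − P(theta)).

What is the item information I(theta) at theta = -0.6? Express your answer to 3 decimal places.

P = 1/(1+e^{-0.9600}) = 0.7231
P(1−P) = 0.7231 × 0.2769 = 0.2002
I = a² × P(1−P) = 0.6² × 0.2002 = 0.07208

0.072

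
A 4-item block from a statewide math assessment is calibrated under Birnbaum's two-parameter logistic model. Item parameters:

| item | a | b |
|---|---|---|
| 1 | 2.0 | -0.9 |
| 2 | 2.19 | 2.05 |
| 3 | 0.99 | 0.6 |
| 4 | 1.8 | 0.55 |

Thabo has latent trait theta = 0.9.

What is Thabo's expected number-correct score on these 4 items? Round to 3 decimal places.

2.274

P(theta) = 1 / (1 + exp(−a(theta − b)))
P_1 = 1/(1+e^{-3.6000}) = 0.9734
P_2 = 1/(1+e^{2.5185}) = 0.0746
P_3 = 1/(1+e^{-0.2970}) = 0.5737
P_4 = 1/(1+e^{-0.6300}) = 0.6525
E[score] = 0.9734 + 0.0746 + 0.5737 + 0.6525 = 2.2742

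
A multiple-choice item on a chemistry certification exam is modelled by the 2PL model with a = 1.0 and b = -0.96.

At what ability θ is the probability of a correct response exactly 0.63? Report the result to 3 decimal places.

-0.428

P(θ) = 1 / (1 + exp(−a(θ − b)))
logit = ln(0.6300/0.3700) = 0.5322
θ = b + logit/(a) = -0.96 + 0.5322/1.0000 = -0.4278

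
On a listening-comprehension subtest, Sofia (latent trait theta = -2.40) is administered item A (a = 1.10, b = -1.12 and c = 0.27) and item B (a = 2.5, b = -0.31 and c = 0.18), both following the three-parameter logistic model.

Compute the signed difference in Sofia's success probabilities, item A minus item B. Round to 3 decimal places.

0.229

P(theta) = c + (1 − c) · 1 / (1 + exp(−a(theta − b)))
P_A = 0.4135
P_B = 0.1844
P_A − P_B = 0.2291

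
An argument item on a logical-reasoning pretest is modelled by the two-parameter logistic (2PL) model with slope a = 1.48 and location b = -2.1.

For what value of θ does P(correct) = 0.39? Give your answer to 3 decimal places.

P(θ) = 1 / (1 + exp(−a(θ − b)))
logit = ln(0.3900/0.6100) = -0.4473
θ = b + logit/(a) = -2.1 + (-0.4473)/1.4800 = -2.4022

-2.402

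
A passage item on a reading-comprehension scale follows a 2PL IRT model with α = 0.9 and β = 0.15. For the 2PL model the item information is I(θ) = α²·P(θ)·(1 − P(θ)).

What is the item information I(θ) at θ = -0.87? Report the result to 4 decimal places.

P = 1/(1+e^{0.9180}) = 0.2854
P(1−P) = 0.2854 × 0.7146 = 0.2039
I = α² × P(1−P) = 0.9² × 0.2039 = 0.16518

0.1652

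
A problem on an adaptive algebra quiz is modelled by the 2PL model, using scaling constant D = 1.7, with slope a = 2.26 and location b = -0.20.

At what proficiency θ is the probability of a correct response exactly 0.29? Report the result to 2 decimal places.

P(θ) = 1 / (1 + exp(−D·a(θ − b)))
logit = ln(0.2900/0.7100) = -0.8954
θ = b + logit/(1.7·a) = -0.20 + (-0.8954)/3.8420 = -0.4331

-0.43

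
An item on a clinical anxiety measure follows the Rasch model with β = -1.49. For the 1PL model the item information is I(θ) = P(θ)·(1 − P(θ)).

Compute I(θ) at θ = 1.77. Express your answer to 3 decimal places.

0.036

P = 1/(1+e^{-3.2600}) = 0.9630
P(1−P) = 0.9630 × 0.0370 = 0.0356
I = P(1−P) = 0.03560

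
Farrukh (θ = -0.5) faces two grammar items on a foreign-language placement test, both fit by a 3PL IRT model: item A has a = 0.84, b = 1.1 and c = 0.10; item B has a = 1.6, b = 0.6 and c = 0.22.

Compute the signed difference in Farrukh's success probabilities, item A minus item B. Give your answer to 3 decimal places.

P(θ) = c + (1 − c) · 1 / (1 + exp(−a(θ − b)))
P_A = 0.2862
P_B = 0.3345
P_A − P_B = -0.0483

-0.048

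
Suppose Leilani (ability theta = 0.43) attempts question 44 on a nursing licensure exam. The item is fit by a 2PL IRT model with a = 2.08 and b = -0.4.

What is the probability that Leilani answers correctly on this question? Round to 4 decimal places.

0.8490

P(theta) = 1 / (1 + exp(−a(theta − b)))
Exponent: 2.08 × (0.43 − (-0.4)) = 1.7264
1/(1 + e^{-1.7264}) = 0.8490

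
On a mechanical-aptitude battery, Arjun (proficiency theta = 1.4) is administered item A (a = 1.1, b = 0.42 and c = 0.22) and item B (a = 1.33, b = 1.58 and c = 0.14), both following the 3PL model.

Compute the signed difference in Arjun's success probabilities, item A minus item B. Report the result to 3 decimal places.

P(theta) = c + (1 − c) · 1 / (1 + exp(−a(theta − b)))
P_A = 0.8020
P_B = 0.5188
P_A − P_B = 0.2832

0.283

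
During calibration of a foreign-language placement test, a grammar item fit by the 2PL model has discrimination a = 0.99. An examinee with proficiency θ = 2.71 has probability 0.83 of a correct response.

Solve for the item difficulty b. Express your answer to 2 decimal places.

P(θ) = 1 / (1 + exp(−a(θ − b)))
logit(0.83) = ln(0.83/0.17) = 1.5856
b = θ − logit/(a) = 2.71 − 1.5856/0.9900 = 1.1084

1.11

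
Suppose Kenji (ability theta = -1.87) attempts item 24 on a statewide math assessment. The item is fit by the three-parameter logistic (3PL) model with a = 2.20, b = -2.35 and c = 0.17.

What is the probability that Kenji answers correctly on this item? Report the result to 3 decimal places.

P(theta) = c + (1 − c) · 1 / (1 + exp(−a(theta − b)))
Exponent: 2.20 × (-1.87 − (-2.35)) = 1.0560
1/(1 + e^{-1.0560}) = 0.7419
P = 0.17 + 0.83 × 0.7419 = 0.7858

0.786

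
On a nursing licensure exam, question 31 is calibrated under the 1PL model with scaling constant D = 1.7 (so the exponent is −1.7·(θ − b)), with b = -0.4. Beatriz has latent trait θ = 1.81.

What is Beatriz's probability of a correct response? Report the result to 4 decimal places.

P(θ) = 1 / (1 + exp(−D·(θ − b)))
Exponent: 1.7 × (1.81 − (-0.4)) = 3.7570
1/(1 + e^{-3.7570}) = 0.9772
P = 0.9772

0.9772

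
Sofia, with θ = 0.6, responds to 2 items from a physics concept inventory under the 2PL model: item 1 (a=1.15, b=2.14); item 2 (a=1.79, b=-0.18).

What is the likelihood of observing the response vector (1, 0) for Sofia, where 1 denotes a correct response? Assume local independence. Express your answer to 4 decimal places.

0.0289

P(θ) = 1 / (1 + exp(−a(θ − b)))
P_1 = 1/(1+e^{1.7710}) = 0.1454
P_2 = 1/(1+e^{-1.3962}) = 0.8016
L = P_1 × (1−P_2) = 0.1454 × 0.1984 = 0.02885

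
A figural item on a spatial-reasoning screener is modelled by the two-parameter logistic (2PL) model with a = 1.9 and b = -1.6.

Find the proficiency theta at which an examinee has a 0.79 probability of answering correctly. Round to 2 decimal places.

P(theta) = 1 / (1 + exp(−a(theta − b)))
logit = ln(0.7900/0.2100) = 1.3249
theta = b + logit/(a) = -1.6 + 1.3249/1.9000 = -0.9027

-0.90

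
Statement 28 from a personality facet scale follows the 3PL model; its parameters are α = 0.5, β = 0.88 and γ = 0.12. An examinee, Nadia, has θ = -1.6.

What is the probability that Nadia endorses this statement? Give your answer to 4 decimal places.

0.3175

P(θ) = γ + (1 − γ) · 1 / (1 + exp(−α(θ − β)))
Exponent: 0.5 × (-1.6 − 0.88) = -1.2400
1/(1 + e^{1.2400}) = 0.2244
P = 0.12 + 0.88 × 0.2244 = 0.3175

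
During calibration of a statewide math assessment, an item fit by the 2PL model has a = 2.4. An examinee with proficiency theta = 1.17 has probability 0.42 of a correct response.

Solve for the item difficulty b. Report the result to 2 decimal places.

P(theta) = 1 / (1 + exp(−a(theta − b)))
logit(0.42) = ln(0.42/0.58) = -0.3228
b = theta − logit/(a) = 1.17 − (-0.3228)/2.4000 = 1.3045

1.30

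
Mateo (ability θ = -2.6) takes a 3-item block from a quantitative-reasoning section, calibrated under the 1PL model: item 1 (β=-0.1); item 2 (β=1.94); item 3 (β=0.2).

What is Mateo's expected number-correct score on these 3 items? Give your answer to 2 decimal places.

0.14

P(θ) = 1 / (1 + exp(−(θ − β)))
P_1 = 1/(1+e^{2.5000}) = 0.0759
P_2 = 1/(1+e^{4.5400}) = 0.0106
P_3 = 1/(1+e^{2.8000}) = 0.0573
E[score] = 0.0759 + 0.0106 + 0.0573 = 0.1437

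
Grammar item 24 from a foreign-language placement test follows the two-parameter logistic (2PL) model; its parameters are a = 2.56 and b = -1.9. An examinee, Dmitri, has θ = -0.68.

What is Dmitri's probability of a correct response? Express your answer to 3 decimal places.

P(θ) = 1 / (1 + exp(−a(θ − b)))
Exponent: 2.56 × (-0.68 − (-1.9)) = 3.1232
1/(1 + e^{-3.1232}) = 0.9578

0.958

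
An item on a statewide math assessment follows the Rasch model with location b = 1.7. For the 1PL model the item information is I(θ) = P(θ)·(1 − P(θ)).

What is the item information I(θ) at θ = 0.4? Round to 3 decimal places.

P = 1/(1+e^{1.3000}) = 0.2142
P(1−P) = 0.2142 × 0.7858 = 0.1683
I = P(1−P) = 0.16830

0.168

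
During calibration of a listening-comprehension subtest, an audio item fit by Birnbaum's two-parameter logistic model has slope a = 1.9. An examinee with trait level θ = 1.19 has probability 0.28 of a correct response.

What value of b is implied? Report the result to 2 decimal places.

1.69

P(θ) = 1 / (1 + exp(−a(θ − b)))
logit(0.28) = ln(0.28/0.72) = -0.9445
b = θ − logit/(a) = 1.19 − (-0.9445)/1.9000 = 1.6871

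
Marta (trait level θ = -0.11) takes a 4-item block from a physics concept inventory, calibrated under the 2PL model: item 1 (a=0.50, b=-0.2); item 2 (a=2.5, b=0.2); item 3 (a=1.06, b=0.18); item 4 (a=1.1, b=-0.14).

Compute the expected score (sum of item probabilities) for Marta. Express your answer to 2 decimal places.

P(θ) = 1 / (1 + exp(−a(θ − b)))
P_1 = 1/(1+e^{-0.0450}) = 0.5112
P_2 = 1/(1+e^{0.7750}) = 0.3154
P_3 = 1/(1+e^{0.3074}) = 0.4237
P_4 = 1/(1+e^{-0.0330}) = 0.5082
E[score] = 0.5112 + 0.3154 + 0.4237 + 0.5082 = 1.7586

1.76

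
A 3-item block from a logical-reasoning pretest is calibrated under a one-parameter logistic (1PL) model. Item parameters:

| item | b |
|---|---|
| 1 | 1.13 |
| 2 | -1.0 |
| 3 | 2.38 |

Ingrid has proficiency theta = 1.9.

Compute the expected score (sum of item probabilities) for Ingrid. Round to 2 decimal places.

P(theta) = 1 / (1 + exp(−(theta − b)))
P_1 = 1/(1+e^{-0.7700}) = 0.6835
P_2 = 1/(1+e^{-2.9000}) = 0.9478
P_3 = 1/(1+e^{0.4800}) = 0.3823
E[score] = 0.6835 + 0.9478 + 0.3823 = 2.0136

2.01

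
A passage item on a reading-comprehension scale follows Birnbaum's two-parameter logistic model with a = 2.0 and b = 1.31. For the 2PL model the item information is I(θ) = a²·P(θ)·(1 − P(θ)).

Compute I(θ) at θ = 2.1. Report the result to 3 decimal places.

0.566

P = 1/(1+e^{-1.5800}) = 0.8292
P(1−P) = 0.8292 × 0.1708 = 0.1416
I = a² × P(1−P) = 2.0² × 0.1416 = 0.56650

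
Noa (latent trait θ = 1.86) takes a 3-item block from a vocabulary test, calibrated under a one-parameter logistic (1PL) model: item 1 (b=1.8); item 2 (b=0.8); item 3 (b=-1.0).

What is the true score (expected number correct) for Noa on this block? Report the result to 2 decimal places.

P(θ) = 1 / (1 + exp(−(θ − b)))
P_1 = 1/(1+e^{-0.0600}) = 0.5150
P_2 = 1/(1+e^{-1.0600}) = 0.7427
P_3 = 1/(1+e^{-2.8600}) = 0.9458
E[score] = 0.5150 + 0.7427 + 0.9458 = 2.2035

2.20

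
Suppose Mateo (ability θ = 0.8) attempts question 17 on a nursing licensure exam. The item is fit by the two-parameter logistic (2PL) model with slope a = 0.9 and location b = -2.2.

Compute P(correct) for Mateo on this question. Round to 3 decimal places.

0.937

P(θ) = 1 / (1 + exp(−a(θ − b)))
Exponent: 0.9 × (0.8 − (-2.2)) = 2.7000
1/(1 + e^{-2.7000}) = 0.9370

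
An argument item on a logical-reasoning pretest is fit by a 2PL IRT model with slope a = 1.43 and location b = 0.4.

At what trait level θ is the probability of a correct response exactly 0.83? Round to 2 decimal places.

P(θ) = 1 / (1 + exp(−a(θ − b)))
logit = ln(0.8300/0.1700) = 1.5856
θ = b + logit/(a) = 0.4 + 1.5856/1.4300 = 1.5088

1.51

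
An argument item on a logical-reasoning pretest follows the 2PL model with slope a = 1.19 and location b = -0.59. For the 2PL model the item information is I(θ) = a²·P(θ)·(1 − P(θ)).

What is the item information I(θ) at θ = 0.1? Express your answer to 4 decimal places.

0.3005

P = 1/(1+e^{-0.8211}) = 0.6945
P(1−P) = 0.6945 × 0.3055 = 0.2122
I = a² × P(1−P) = 1.19² × 0.2122 = 0.30047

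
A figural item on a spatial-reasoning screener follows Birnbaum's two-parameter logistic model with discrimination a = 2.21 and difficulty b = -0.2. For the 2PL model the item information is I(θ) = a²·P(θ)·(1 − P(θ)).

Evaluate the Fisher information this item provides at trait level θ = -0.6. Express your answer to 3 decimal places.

P = 1/(1+e^{0.8840}) = 0.2923
P(1−P) = 0.2923 × 0.7077 = 0.2069
I = a² × P(1−P) = 2.21² × 0.2069 = 1.01043

1.010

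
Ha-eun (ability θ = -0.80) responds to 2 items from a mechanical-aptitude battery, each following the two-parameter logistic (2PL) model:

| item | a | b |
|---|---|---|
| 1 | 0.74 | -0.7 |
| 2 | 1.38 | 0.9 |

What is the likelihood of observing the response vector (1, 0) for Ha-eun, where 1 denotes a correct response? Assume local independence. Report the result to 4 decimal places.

P(θ) = 1 / (1 + exp(−a(θ − b)))
P_1 = 1/(1+e^{0.0740}) = 0.4815
P_2 = 1/(1+e^{2.3460}) = 0.0874
L = P_1 × (1−P_2) = 0.4815 × 0.9126 = 0.43943

0.4394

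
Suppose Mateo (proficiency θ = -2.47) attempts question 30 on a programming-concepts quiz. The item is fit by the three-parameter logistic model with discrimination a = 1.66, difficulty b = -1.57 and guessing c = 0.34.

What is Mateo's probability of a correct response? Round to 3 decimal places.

P(θ) = c + (1 − c) · 1 / (1 + exp(−a(θ − b)))
Exponent: 1.66 × (-2.47 − (-1.57)) = -1.4940
1/(1 + e^{1.4940}) = 0.1833
P = 0.34 + 0.66 × 0.1833 = 0.4610

0.461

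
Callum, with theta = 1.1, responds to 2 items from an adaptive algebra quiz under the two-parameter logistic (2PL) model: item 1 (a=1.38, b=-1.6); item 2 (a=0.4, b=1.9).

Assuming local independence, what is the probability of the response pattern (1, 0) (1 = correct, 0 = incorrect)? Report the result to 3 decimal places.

0.566

P(theta) = 1 / (1 + exp(−a(theta − b)))
P_1 = 1/(1+e^{-3.7260}) = 0.9765
P_2 = 1/(1+e^{0.3200}) = 0.4207
L = P_1 × (1−P_2) = 0.9765 × 0.5793 = 0.56570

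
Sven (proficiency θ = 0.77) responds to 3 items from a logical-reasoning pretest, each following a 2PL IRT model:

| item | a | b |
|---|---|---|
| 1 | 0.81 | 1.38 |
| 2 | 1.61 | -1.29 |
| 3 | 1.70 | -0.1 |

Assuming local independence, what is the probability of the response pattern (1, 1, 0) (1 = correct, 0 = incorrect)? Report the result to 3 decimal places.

P(θ) = 1 / (1 + exp(−a(θ − b)))
P_1 = 1/(1+e^{0.4941}) = 0.3789
P_2 = 1/(1+e^{-3.3166}) = 0.9650
P_3 = 1/(1+e^{-1.4790}) = 0.8144
L = P_1 × P_2 × (1−P_3) = 0.3789 × 0.9650 × 0.1856 = 0.06786

0.068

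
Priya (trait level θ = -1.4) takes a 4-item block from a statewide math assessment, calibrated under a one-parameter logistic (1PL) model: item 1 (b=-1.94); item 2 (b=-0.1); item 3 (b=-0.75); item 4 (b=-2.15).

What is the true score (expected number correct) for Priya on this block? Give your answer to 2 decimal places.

P(θ) = 1 / (1 + exp(−(θ − b)))
P_1 = 1/(1+e^{-0.5400}) = 0.6318
P_2 = 1/(1+e^{1.3000}) = 0.2142
P_3 = 1/(1+e^{0.6500}) = 0.3430
P_4 = 1/(1+e^{-0.7500}) = 0.6792
E[score] = 0.6318 + 0.2142 + 0.3430 + 0.6792 = 1.8681

1.87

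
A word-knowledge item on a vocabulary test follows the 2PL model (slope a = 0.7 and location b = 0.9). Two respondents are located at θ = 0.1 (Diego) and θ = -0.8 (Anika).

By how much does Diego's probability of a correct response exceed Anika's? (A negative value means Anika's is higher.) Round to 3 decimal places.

P(θ) = 1 / (1 + exp(−a(θ − b)))
P(Diego) = 0.3635  [exponent -0.5600]
P(Anika) = 0.2333  [exponent -1.1900]
Difference = 0.3635 − 0.2333 = 0.1303

0.130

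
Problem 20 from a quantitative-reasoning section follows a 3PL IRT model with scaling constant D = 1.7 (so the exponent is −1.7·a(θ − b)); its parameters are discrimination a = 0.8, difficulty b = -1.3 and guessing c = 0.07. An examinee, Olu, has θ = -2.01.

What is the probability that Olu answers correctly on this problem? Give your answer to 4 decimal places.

0.3265

P(θ) = c + (1 − c) · 1 / (1 + exp(−D·a(θ − b)))
Exponent: 1.7 × 0.8 × (-2.01 − (-1.3)) = -0.9656
1/(1 + e^{0.9656}) = 0.2758
P = 0.07 + 0.93 × 0.2758 = 0.3265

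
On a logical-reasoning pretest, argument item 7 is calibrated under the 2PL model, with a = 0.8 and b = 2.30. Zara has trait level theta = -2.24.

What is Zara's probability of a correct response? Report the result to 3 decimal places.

0.026

P(theta) = 1 / (1 + exp(−a(theta − b)))
Exponent: 0.8 × (-2.24 − 2.30) = -3.6320
1/(1 + e^{3.6320}) = 0.0258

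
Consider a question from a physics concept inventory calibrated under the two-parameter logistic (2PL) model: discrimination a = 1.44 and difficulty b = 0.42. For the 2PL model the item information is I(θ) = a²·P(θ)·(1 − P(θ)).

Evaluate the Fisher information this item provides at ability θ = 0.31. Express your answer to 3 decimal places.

P = 1/(1+e^{0.1584}) = 0.4605
P(1−P) = 0.4605 × 0.5395 = 0.2484
I = a² × P(1−P) = 1.44² × 0.2484 = 0.51516

0.515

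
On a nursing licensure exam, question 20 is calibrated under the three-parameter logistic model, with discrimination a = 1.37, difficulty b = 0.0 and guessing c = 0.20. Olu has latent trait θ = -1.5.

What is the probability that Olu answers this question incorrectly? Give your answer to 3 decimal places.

P(θ) = c + (1 − c) · 1 / (1 + exp(−a(θ − b)))
Exponent: 1.37 × (-1.5 − 0.0) = -2.0550
1/(1 + e^{2.0550}) = 0.1135
P = 0.20 + 0.80 × 0.1135 = 0.2908
P(incorrect) = 1 − 0.2908 = 0.7092

0.709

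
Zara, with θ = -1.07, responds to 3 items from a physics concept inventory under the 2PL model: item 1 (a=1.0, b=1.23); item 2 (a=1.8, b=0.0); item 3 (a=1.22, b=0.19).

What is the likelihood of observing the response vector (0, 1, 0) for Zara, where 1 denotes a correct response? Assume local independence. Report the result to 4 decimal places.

0.0951

P(θ) = 1 / (1 + exp(−a(θ − b)))
P_1 = 1/(1+e^{2.3000}) = 0.0911
P_2 = 1/(1+e^{1.9260}) = 0.1272
P_3 = 1/(1+e^{1.5372}) = 0.1769
L = (1−P_1) × P_2 × (1−P_3) = 0.9089 × 0.1272 × 0.8231 = 0.09515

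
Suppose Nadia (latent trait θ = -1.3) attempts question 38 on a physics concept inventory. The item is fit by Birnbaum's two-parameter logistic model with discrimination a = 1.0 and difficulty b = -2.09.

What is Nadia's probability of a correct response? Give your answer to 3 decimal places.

0.688

P(θ) = 1 / (1 + exp(−a(θ − b)))
Exponent: 1.0 × (-1.3 − (-2.09)) = 0.7900
1/(1 + e^{-0.7900}) = 0.6878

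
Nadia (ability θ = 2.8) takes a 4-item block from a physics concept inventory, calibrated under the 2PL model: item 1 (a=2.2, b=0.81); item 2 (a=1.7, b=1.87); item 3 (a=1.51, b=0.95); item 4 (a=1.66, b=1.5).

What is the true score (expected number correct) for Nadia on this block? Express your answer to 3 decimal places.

3.656

P(θ) = 1 / (1 + exp(−a(θ − b)))
P_1 = 1/(1+e^{-4.3780}) = 0.9876
P_2 = 1/(1+e^{-1.5810}) = 0.8293
P_3 = 1/(1+e^{-2.7935}) = 0.9423
P_4 = 1/(1+e^{-2.1580}) = 0.8964
E[score] = 0.9876 + 0.8293 + 0.9423 + 0.8964 = 3.6557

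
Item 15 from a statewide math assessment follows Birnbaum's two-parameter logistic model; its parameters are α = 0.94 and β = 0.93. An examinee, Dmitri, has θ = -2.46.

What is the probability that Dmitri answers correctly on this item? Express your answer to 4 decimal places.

0.0397

P(θ) = 1 / (1 + exp(−α(θ − β)))
Exponent: 0.94 × (-2.46 − 0.93) = -3.1866
1/(1 + e^{3.1866}) = 0.0397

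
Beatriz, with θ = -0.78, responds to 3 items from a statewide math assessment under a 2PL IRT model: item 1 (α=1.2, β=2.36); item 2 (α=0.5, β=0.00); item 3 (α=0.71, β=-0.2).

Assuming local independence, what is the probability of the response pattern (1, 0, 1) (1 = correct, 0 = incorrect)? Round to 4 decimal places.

P(θ) = 1 / (1 + exp(−α(θ − β)))
P_1 = 1/(1+e^{3.7680}) = 0.0226
P_2 = 1/(1+e^{0.3900}) = 0.4037
P_3 = 1/(1+e^{0.4118}) = 0.3985
L = P_1 × (1−P_2) × P_3 = 0.0226 × 0.5963 × 0.3985 = 0.00536

0.0054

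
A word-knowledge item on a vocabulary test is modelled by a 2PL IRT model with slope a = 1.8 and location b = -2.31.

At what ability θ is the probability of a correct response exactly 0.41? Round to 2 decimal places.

-2.51

P(θ) = 1 / (1 + exp(−a(θ − b)))
logit = ln(0.4100/0.5900) = -0.3640
θ = b + logit/(a) = -2.31 + (-0.3640)/1.8000 = -2.5122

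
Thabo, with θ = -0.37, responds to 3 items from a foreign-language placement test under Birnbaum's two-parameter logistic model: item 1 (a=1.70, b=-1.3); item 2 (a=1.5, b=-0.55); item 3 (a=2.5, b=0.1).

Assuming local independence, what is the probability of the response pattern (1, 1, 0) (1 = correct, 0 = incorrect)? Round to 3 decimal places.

P(θ) = 1 / (1 + exp(−a(θ − b)))
P_1 = 1/(1+e^{-1.5810}) = 0.8293
P_2 = 1/(1+e^{-0.2700}) = 0.5671
P_3 = 1/(1+e^{1.1750}) = 0.2360
L = P_1 × P_2 × (1−P_3) = 0.8293 × 0.5671 × 0.7640 = 0.35934

0.359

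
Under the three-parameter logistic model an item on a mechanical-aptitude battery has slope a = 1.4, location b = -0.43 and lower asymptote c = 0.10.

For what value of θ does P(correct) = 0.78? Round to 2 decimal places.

0.38

P(θ) = c + (1 − c) · 1 / (1 + exp(−a(θ − b)))
Remove guessing floor: (0.78 − 0.10)/(1 − 0.10) = 0.7556
logit = ln(0.7556/0.2444) = 1.1285
θ = b + logit/(a) = -0.43 + 1.1285/1.4000 = 0.3760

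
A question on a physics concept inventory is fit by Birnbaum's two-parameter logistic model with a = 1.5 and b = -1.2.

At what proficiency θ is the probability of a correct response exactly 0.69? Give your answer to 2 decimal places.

P(θ) = 1 / (1 + exp(−a(θ − b)))
logit = ln(0.6900/0.3100) = 0.8001
θ = b + logit/(a) = -1.2 + 0.8001/1.5000 = -0.6666

-0.67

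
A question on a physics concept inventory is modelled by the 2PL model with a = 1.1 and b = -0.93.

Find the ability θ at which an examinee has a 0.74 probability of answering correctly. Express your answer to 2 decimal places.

0.02

P(θ) = 1 / (1 + exp(−a(θ − b)))
logit = ln(0.7400/0.2600) = 1.0460
θ = b + logit/(a) = -0.93 + 1.0460/1.1000 = 0.0209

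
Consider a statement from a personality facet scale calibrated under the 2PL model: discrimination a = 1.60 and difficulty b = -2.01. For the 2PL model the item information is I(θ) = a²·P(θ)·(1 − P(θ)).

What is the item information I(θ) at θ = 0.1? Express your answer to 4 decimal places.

0.0818

P = 1/(1+e^{-3.3760}) = 0.9669
P(1−P) = 0.9669 × 0.0331 = 0.0320
I = a² × P(1−P) = 1.60² × 0.0320 = 0.08182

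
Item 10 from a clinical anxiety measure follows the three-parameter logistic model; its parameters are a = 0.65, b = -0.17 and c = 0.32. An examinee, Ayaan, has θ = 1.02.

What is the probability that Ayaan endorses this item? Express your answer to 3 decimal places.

0.785

P(θ) = c + (1 − c) · 1 / (1 + exp(−a(θ − b)))
Exponent: 0.65 × (1.02 − (-0.17)) = 0.7735
1/(1 + e^{-0.7735}) = 0.6843
P = 0.32 + 0.68 × 0.6843 = 0.7853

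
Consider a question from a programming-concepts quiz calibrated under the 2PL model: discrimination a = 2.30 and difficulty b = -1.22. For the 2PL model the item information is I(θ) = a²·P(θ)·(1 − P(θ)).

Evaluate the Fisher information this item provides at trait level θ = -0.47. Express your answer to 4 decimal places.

0.6790

P = 1/(1+e^{-1.7250}) = 0.8488
P(1−P) = 0.8488 × 0.1512 = 0.1284
I = a² × P(1−P) = 2.30² × 0.1284 = 0.67902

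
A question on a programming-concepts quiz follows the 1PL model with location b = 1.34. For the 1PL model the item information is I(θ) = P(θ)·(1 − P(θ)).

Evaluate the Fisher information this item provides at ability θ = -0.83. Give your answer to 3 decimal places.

0.092

P = 1/(1+e^{2.1700}) = 0.1025
P(1−P) = 0.1025 × 0.8975 = 0.0920
I = P(1−P) = 0.09198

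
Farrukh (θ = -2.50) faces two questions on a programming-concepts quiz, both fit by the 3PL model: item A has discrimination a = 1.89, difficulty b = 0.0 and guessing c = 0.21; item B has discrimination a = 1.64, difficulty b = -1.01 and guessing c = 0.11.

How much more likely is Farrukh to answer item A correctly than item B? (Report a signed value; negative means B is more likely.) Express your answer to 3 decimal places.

0.036

P(θ) = c + (1 − c) · 1 / (1 + exp(−a(θ − b)))
P_A = 0.2169
P_B = 0.1811
P_A − P_B = 0.0358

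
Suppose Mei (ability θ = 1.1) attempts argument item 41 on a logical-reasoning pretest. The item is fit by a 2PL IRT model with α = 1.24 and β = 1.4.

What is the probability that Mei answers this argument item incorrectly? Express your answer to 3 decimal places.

0.592

P(θ) = 1 / (1 + exp(−α(θ − β)))
Exponent: 1.24 × (1.1 − 1.4) = -0.3720
1/(1 + e^{0.3720}) = 0.4081
P(incorrect) = 1 − 0.4081 = 0.5919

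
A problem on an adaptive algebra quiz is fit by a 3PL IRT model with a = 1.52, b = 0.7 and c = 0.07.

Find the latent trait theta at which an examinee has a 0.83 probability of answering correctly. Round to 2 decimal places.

1.69

P(theta) = c + (1 − c) · 1 / (1 + exp(−a(theta − b)))
Remove guessing floor: (0.83 − 0.07)/(1 − 0.07) = 0.8172
logit = ln(0.8172/0.1828) = 1.4975
theta = b + logit/(a) = 0.7 + 1.4975/1.5200 = 1.6852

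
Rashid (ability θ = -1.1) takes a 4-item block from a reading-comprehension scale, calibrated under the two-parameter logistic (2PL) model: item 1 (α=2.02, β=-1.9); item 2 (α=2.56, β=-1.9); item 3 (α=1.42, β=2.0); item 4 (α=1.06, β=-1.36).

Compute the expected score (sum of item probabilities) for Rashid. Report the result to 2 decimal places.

2.30

P(θ) = 1 / (1 + exp(−α(θ − β)))
P_1 = 1/(1+e^{-1.6160}) = 0.8342
P_2 = 1/(1+e^{-2.0480}) = 0.8857
P_3 = 1/(1+e^{4.4020}) = 0.0121
P_4 = 1/(1+e^{-0.2756}) = 0.5685
E[score] = 0.8342 + 0.8857 + 0.0121 + 0.5685 = 2.3006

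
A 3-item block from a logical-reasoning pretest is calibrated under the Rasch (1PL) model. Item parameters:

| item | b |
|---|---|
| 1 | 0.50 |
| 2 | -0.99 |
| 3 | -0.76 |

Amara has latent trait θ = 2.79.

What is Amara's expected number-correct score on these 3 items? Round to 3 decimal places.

2.858

P(θ) = 1 / (1 + exp(−(θ − b)))
P_1 = 1/(1+e^{-2.2900}) = 0.9080
P_2 = 1/(1+e^{-3.7800}) = 0.9777
P_3 = 1/(1+e^{-3.5500}) = 0.9721
E[score] = 0.9080 + 0.9777 + 0.9721 = 2.8578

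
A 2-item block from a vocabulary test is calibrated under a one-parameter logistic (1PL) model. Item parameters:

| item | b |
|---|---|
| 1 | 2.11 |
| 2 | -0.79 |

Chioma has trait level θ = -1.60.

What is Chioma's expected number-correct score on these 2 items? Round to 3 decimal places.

0.332

P(θ) = 1 / (1 + exp(−(θ − b)))
P_1 = 1/(1+e^{3.7100}) = 0.0239
P_2 = 1/(1+e^{0.8100}) = 0.3079
E[score] = 0.0239 + 0.3079 = 0.3318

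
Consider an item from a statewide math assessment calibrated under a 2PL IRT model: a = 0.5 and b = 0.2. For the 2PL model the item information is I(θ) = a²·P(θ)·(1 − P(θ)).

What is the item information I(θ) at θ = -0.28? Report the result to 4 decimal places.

P = 1/(1+e^{0.2400}) = 0.4403
P(1−P) = 0.4403 × 0.5597 = 0.2464
I = a² × P(1−P) = 0.5² × 0.2464 = 0.06161

0.0616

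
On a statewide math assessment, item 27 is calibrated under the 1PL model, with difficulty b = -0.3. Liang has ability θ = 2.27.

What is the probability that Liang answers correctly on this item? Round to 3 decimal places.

P(θ) = 1 / (1 + exp(−(θ − b)))
Exponent: (2.27 − (-0.3)) = 2.5700
1/(1 + e^{-2.5700}) = 0.9289
P = 0.9289

0.929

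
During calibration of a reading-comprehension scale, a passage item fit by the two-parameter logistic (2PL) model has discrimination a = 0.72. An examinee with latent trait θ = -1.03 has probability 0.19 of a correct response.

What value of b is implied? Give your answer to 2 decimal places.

P(θ) = 1 / (1 + exp(−a(θ − b)))
logit(0.19) = ln(0.19/0.81) = -1.4500
b = θ − logit/(a) = -1.03 − (-1.4500)/0.7200 = 0.9839

0.98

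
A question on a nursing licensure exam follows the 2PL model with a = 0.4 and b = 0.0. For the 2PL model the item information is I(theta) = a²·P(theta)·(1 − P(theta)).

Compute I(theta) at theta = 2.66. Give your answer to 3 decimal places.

P = 1/(1+e^{-1.0640}) = 0.7435
P(1−P) = 0.7435 × 0.2565 = 0.1907
I = a² × P(1−P) = 0.4² × 0.1907 = 0.03052

0.031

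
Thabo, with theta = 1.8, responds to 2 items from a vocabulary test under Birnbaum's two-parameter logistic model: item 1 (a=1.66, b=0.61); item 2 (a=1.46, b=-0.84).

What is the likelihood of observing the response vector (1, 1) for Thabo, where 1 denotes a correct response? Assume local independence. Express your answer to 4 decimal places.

0.8600

P(theta) = 1 / (1 + exp(−a(theta − b)))
P_1 = 1/(1+e^{-1.9754}) = 0.8782
P_2 = 1/(1+e^{-3.8544}) = 0.9793
L = P_1 × P_2 = 0.8782 × 0.9793 = 0.85997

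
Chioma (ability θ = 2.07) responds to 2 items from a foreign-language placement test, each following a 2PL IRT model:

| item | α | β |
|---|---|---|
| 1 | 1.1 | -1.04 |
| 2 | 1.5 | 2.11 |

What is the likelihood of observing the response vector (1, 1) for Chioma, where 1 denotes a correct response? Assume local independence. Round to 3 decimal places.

0.470

P(θ) = 1 / (1 + exp(−α(θ − β)))
P_1 = 1/(1+e^{-3.4210}) = 0.9684
P_2 = 1/(1+e^{0.0600}) = 0.4850
L = P_1 × P_2 = 0.9684 × 0.4850 = 0.46966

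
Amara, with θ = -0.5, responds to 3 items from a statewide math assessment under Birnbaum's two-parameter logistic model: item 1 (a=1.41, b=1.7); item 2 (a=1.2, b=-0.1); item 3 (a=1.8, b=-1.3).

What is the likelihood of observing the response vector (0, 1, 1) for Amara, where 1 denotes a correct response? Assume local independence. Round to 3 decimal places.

P(θ) = 1 / (1 + exp(−a(θ − b)))
P_1 = 1/(1+e^{3.1020}) = 0.0430
P_2 = 1/(1+e^{0.4800}) = 0.3823
P_3 = 1/(1+e^{-1.4400}) = 0.8085
L = (1−P_1) × P_2 × P_3 = 0.9570 × 0.3823 × 0.8085 = 0.29574

0.296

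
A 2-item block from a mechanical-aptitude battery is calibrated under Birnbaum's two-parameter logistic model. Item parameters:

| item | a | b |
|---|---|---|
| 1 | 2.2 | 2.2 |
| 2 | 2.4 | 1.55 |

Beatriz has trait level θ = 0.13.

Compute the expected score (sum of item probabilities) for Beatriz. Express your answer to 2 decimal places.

P(θ) = 1 / (1 + exp(−a(θ − b)))
P_1 = 1/(1+e^{4.5540}) = 0.0104
P_2 = 1/(1+e^{3.4080}) = 0.0320
E[score] = 0.0104 + 0.0320 = 0.0425

0.04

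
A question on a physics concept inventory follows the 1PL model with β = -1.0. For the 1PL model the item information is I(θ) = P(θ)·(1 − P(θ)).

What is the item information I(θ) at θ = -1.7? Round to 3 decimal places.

0.222

P = 1/(1+e^{0.7000}) = 0.3318
P(1−P) = 0.3318 × 0.6682 = 0.2217
I = P(1−P) = 0.22171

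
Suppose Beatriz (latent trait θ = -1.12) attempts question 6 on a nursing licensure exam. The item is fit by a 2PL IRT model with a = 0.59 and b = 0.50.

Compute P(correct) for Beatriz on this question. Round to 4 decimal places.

P(θ) = 1 / (1 + exp(−a(θ − b)))
Exponent: 0.59 × (-1.12 − 0.50) = -0.9558
1/(1 + e^{0.9558}) = 0.2777

0.2777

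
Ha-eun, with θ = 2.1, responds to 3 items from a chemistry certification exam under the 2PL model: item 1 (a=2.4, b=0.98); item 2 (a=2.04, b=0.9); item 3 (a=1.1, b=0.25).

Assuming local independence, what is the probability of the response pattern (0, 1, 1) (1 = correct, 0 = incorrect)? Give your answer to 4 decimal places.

P(θ) = 1 / (1 + exp(−a(θ − b)))
P_1 = 1/(1+e^{-2.6880}) = 0.9363
P_2 = 1/(1+e^{-2.4480}) = 0.9204
P_3 = 1/(1+e^{-2.0350}) = 0.8844
L = (1−P_1) × P_2 × P_3 = 0.0637 × 0.9204 × 0.8844 = 0.05184

0.0518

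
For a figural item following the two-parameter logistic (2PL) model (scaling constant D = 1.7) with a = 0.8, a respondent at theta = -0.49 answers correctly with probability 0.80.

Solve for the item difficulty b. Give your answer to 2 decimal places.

P(theta) = 1 / (1 + exp(−D·a(theta − b)))
logit(0.80) = ln(0.80/0.20) = 1.3863
b = theta − logit/(1.7·a) = -0.49 − 1.3863/1.3600 = -1.5093

-1.51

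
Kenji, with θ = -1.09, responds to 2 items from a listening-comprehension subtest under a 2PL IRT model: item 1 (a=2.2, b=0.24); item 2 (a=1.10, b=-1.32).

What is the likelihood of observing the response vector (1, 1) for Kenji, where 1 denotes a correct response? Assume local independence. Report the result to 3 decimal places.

0.029

P(θ) = 1 / (1 + exp(−a(θ − b)))
P_1 = 1/(1+e^{2.9260}) = 0.0509
P_2 = 1/(1+e^{-0.2530}) = 0.5629
L = P_1 × P_2 = 0.0509 × 0.5629 = 0.02864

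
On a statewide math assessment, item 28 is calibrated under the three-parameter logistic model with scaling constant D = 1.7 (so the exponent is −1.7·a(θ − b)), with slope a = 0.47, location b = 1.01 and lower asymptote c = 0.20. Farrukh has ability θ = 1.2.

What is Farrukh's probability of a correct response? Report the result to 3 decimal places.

0.630

P(θ) = c + (1 − c) · 1 / (1 + exp(−D·a(θ − b)))
Exponent: 1.7 × 0.47 × (1.2 − 1.01) = 0.1518
1/(1 + e^{-0.1518}) = 0.5379
P = 0.20 + 0.80 × 0.5379 = 0.6303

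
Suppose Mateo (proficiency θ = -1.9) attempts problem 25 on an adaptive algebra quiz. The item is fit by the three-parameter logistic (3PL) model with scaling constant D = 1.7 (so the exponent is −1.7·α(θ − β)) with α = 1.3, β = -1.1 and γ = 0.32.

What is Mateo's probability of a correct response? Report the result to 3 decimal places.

P(θ) = γ + (1 − γ) · 1 / (1 + exp(−D·α(θ − β)))
Exponent: 1.7 × 1.3 × (-1.9 − (-1.1)) = -1.7680
1/(1 + e^{1.7680}) = 0.1458
P = 0.32 + 0.68 × 0.1458 = 0.4191

0.419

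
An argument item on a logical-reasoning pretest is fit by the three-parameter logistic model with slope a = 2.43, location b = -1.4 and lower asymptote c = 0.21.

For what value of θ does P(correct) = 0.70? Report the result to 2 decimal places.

-1.20

P(θ) = c + (1 − c) · 1 / (1 + exp(−a(θ − b)))
Remove guessing floor: (0.70 − 0.21)/(1 − 0.21) = 0.6203
logit = ln(0.6203/0.3797) = 0.4906
θ = b + logit/(a) = -1.4 + 0.4906/2.4300 = -1.1981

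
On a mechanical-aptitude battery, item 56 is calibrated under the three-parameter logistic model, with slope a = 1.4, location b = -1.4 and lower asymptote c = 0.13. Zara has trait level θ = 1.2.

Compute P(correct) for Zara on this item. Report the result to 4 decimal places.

0.9777

P(θ) = c + (1 − c) · 1 / (1 + exp(−a(θ − b)))
Exponent: 1.4 × (1.2 − (-1.4)) = 3.6400
1/(1 + e^{-3.6400}) = 0.9744
P = 0.13 + 0.87 × 0.9744 = 0.9777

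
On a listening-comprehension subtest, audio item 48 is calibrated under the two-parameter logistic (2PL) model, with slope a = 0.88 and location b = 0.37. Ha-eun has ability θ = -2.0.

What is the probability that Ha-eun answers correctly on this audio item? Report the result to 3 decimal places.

0.111

P(θ) = 1 / (1 + exp(−a(θ − b)))
Exponent: 0.88 × (-2.0 − 0.37) = -2.0856
1/(1 + e^{2.0856}) = 0.1105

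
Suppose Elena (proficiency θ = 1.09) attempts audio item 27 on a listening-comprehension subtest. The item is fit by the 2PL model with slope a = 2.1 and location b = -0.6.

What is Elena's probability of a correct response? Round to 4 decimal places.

0.9721

P(θ) = 1 / (1 + exp(−a(θ − b)))
Exponent: 2.1 × (1.09 − (-0.6)) = 3.5490
1/(1 + e^{-3.5490}) = 0.9721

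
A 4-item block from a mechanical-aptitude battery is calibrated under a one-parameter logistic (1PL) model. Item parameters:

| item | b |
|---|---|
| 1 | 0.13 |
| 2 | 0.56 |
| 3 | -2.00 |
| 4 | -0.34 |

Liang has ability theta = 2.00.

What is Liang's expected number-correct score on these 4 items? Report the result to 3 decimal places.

P(theta) = 1 / (1 + exp(−(theta − b)))
P_1 = 1/(1+e^{-1.8700}) = 0.8665
P_2 = 1/(1+e^{-1.4400}) = 0.8085
P_3 = 1/(1+e^{-4.0000}) = 0.9820
P_4 = 1/(1+e^{-2.3400}) = 0.9121
E[score] = 0.8665 + 0.8085 + 0.9820 + 0.9121 = 3.5691

3.569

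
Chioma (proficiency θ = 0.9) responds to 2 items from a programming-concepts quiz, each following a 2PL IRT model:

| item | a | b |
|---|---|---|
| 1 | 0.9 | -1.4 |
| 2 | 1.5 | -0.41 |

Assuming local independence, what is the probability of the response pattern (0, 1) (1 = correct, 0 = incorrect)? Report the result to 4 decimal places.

P(θ) = 1 / (1 + exp(−a(θ − b)))
P_1 = 1/(1+e^{-2.0700}) = 0.8880
P_2 = 1/(1+e^{-1.9650}) = 0.8771
L = (1−P_1) × P_2 = 0.1120 × 0.8771 = 0.09827

0.0983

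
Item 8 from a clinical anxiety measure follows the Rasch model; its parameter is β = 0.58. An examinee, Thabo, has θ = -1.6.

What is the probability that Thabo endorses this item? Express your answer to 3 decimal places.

0.102

P(θ) = 1 / (1 + exp(−(θ − β)))
Exponent: (-1.6 − 0.58) = -2.1800
1/(1 + e^{2.1800}) = 0.1016
P = 0.1016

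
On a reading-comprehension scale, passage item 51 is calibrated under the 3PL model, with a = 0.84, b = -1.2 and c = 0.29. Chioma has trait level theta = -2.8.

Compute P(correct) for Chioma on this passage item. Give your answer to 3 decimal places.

P(theta) = c + (1 − c) · 1 / (1 + exp(−a(theta − b)))
Exponent: 0.84 × (-2.8 − (-1.2)) = -1.3440
1/(1 + e^{1.3440}) = 0.2069
P = 0.29 + 0.71 × 0.2069 = 0.4369

0.437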